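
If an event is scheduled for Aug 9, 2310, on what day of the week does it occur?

Doomsday rule: the anchor day for the 2300s is Wednesday. For year 10: 10÷12 = 0 r 10, and 10÷4 = 2, so 0+10+2 = 12.
Wednesday + 12 ≡ Monday — that's 2310's doomsday.
In August the doomsday date is Aug 8.
Aug 9 is 1 day after Aug 8; 1 mod 7 = 1, so Monday + 1 = Tuesday.

Tuesday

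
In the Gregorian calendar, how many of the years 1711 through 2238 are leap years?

Multiples of 4 in [1711,2238]: 132.
Of those, multiples of 100: 5 (not leap unless ÷400).
Multiples of 400: 1.
Leap years = 132 − 5 + 1 = 128.

128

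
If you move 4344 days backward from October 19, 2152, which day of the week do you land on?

Oct 19, 2152 is a Thursday.
4344 mod 7 = 4, so 4344 days before a Thursday is Thursday − 4 = Sunday.

Sunday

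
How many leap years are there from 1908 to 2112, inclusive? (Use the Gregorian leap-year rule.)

51

Multiples of 4 in [1908,2112]: 52.
Of those, multiples of 100: 2 (not leap unless ÷400).
Multiples of 400: 1.
Leap years = 52 − 2 + 1 = 51.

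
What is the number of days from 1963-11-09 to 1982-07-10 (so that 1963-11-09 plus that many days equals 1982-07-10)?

Nov 9, 1963 → Nov 9, 1964: 366 days (Feb 29, 1964 is in that span).
Nov 9, 1964 → Nov 9, 1965: 365 days.
Nov 9, 1965 → Nov 9, 1966: 365 days.
Nov 9, 1966 → Nov 9, 1967: 365 days.
Nov 9, 1967 → Nov 9, 1968: 366 days (Feb 29, 1968 is in that span).
Nov 9, 1968 → Nov 9, 1969: 365 days.
Nov 9, 1969 → Nov 9, 1970: 365 days.
Nov 9, 1970 → Nov 9, 1971: 365 days.
Nov 9, 1971 → Nov 9, 1972: 366 days (Feb 29, 1972 is in that span).
Nov 9, 1972 → Nov 9, 1973: 365 days.
Nov 9, 1973 → Nov 9, 1974: 365 days.
Nov 9, 1974 → Nov 9, 1975: 365 days.
Nov 9, 1975 → Nov 9, 1976: 366 days (Feb 29, 1976 is in that span).
Nov 9, 1976 → Nov 9, 1977: 365 days.
Nov 9, 1977 → Nov 9, 1978: 365 days.
Nov 9, 1978 → Nov 9, 1979: 365 days.
Nov 9, 1979 → Nov 9, 1980: 366 days (Feb 29, 1980 is in that span).
Nov 9, 1980 → Nov 9, 1981: 365 days.
Nov 9, 1981 → Dec 9, 1981: 30 days (November has 30).
Dec 9, 1981 → Jan 9, 1982: 31 days (December has 31).
Jan 9, 1982 → Feb 9, 1982: 31 days (January has 31).
Feb 9, 1982 → Mar 9, 1982: 28 days (February has 28).
Mar 9, 1982 → Apr 9, 1982: 31 days (March has 31).
Apr 9, 1982 → May 9, 1982: 30 days (April has 30).
May 9, 1982 → Jun 9, 1982: 31 days (May has 31).
Jun 9, 1982 → Jul 9, 1982: 30 days (June has 30).
Jul 9, 1982 → Jul 10, 1982: 1 days.
Total: 6818 days.

6818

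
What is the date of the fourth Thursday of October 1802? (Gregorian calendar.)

October 1, 1802 is a Friday.
The first Thursday is therefore October 7 (6 days later).
The fourth Thursday is 7 + 3×7 = October 28.

October 28, 1802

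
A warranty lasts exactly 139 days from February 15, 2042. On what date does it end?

July 4, 2042

Feb has 28 days: +14 → Mar 1, 2042 (125 left).
Mar has 31 days: +31 → Apr 1, 2042 (94 left).
Apr has 30 days: +30 → May 1, 2042 (64 left).
May has 31 days: +31 → Jun 1, 2042 (33 left).
Jun has 30 days: +30 → Jul 1, 2042 (3 left).
+3 → Jul 4, 2042.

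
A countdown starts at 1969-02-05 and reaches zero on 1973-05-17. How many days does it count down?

1562

Feb 5, 1969 → Feb 5, 1970: 365 days.
Feb 5, 1970 → Feb 5, 1971: 365 days.
Feb 5, 1971 → Feb 5, 1972: 365 days.
Feb 5, 1972 → Feb 5, 1973: 366 days (Feb 29, 1972 is in that span).
Feb 5, 1973 → Mar 5, 1973: 28 days (February has 28).
Mar 5, 1973 → Apr 5, 1973: 31 days (March has 31).
Apr 5, 1973 → May 5, 1973: 30 days (April has 30).
May 5, 1973 → May 17, 1973: 12 days.
Total: 1562 days.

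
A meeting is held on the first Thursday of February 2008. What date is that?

February 7, 2008

February 1, 2008 is a Friday.
The first Thursday is therefore February 7 (6 days later).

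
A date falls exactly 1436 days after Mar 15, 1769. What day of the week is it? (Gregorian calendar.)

Mar 15, 1769 is a Wednesday.
1436 mod 7 = 1, so 1436 days after a Wednesday is Wednesday + 1 = Thursday.

Thursday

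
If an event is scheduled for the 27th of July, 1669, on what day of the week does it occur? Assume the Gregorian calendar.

Saturday

Doomsday rule: the anchor day for the 1600s is Tuesday. For year 69: 69÷12 = 5 r 9, and 9÷4 = 2, so 5+9+2 = 16.
Tuesday + 16 ≡ Thursday — that's 1669's doomsday.
In July the doomsday date is Jul 11.
Jul 27 is 16 days after Jul 11; 16 mod 7 = 2, so Thursday + 2 = Saturday.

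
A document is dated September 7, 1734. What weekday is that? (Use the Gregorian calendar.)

Doomsday rule: the anchor day for the 1700s is Sunday. For year 34: 34÷12 = 2 r 10, and 10÷4 = 2, so 2+10+2 = 14.
Sunday + 14 ≡ Sunday — that's 1734's doomsday.
In September the doomsday date is Sep 5.
Sep 7 is 2 days after Sep 5; 2 mod 7 = 2, so Sunday + 2 = Tuesday.

Tuesday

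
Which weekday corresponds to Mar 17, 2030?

January 1, 2030 is a Tuesday.
Jan 1, 2030 → Feb 1, 2030: 31 days (January has 31).
Feb 1, 2030 → Mar 1, 2030: 28 days (February has 28).
Mar 1, 2030 → Mar 17, 2030: 16 days.
Total: 75 days.
75 mod 7 = 5, so Tuesday + 5 = Sunday.

Sunday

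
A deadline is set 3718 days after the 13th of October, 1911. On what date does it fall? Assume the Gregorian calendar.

+366 (one year; includes Feb 29, 1912) → Oct 13, 1912 (3352 left).
+365 (one year) → Oct 13, 1913 (2987 left).
+365 (one year) → Oct 13, 1914 (2622 left).
+365 (one year) → Oct 13, 1915 (2257 left).
+366 (one year; includes Feb 29, 1916) → Oct 13, 1916 (1891 left).
+365 (one year) → Oct 13, 1917 (1526 left).
+365 (one year) → Oct 13, 1918 (1161 left).
+365 (one year) → Oct 13, 1919 (796 left).
+366 (one year; includes Feb 29, 1920) → Oct 13, 1920 (430 left).
+365 (one year) → Oct 13, 1921 (65 left).
Oct has 31 days: +19 → Nov 1, 1921 (46 left).
Nov has 30 days: +30 → Dec 1, 1921 (16 left).
+16 → Dec 17, 1921.

December 17, 1921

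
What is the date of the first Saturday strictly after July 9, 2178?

July 11, 2178

Jul 9, 2178 is a Thursday.
From Thursday to the next Saturday is 2 days.
Jul 9, 2178 + 2 = Jul 11, 2178.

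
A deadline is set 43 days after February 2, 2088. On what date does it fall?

Feb has 29 days: +28 → Mar 1, 2088 (15 left).
+15 → Mar 16, 2088.

March 16, 2088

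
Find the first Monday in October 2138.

October 1, 2138 is a Wednesday.
The first Monday is therefore October 6 (5 days later).

October 6, 2138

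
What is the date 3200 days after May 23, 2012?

+365 (one year) → May 23, 2013 (2835 left).
+365 (one year) → May 23, 2014 (2470 left).
+365 (one year) → May 23, 2015 (2105 left).
+366 (one year; includes Feb 29, 2016) → May 23, 2016 (1739 left).
+365 (one year) → May 23, 2017 (1374 left).
+365 (one year) → May 23, 2018 (1009 left).
+365 (one year) → May 23, 2019 (644 left).
+366 (one year; includes Feb 29, 2020) → May 23, 2020 (278 left).
May has 31 days: +9 → Jun 1, 2020 (269 left).
Jun has 30 days: +30 → Jul 1, 2020 (239 left).
Jul has 31 days: +31 → Aug 1, 2020 (208 left).
Aug has 31 days: +31 → Sep 1, 2020 (177 left).
Sep has 30 days: +30 → Oct 1, 2020 (147 left).
Oct has 31 days: +31 → Nov 1, 2020 (116 left).
Nov has 30 days: +30 → Dec 1, 2020 (86 left).
Dec has 31 days: +31 → Jan 1, 2021 (55 left).
Jan has 31 days: +31 → Feb 1, 2021 (24 left).
+24 → Feb 25, 2021.

February 25, 2021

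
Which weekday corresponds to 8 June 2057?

Doomsday rule: the anchor day for the 2000s is Tuesday. For year 57: 57÷12 = 4 r 9, and 9÷4 = 2, so 4+9+2 = 15.
Tuesday + 15 ≡ Wednesday — that's 2057's doomsday.
In June the doomsday date is Jun 6.
Jun 8 is 2 days after Jun 6; 2 mod 7 = 2, so Wednesday + 2 = Friday.

Friday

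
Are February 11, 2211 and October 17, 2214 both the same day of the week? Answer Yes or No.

Yes

From Feb 11, 2211 to Oct 17, 2214 is 1344 days.
1344 mod 7 = 0, so they are the same weekday.
(Feb 11, 2211 is a Monday; Oct 17, 2214 is a Monday.)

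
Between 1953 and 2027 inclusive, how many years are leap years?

Multiples of 4 in [1953,2027]: 18.
Of those, multiples of 100: 1 (not leap unless ÷400).
Multiples of 400: 1.
Leap years = 18 − 1 + 1 = 18.

18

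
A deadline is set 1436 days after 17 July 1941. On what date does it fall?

June 22, 1945

+365 (one year) → Jul 17, 1942 (1071 left).
+365 (one year) → Jul 17, 1943 (706 left).
+366 (one year; includes Feb 29, 1944) → Jul 17, 1944 (340 left).
Jul has 31 days: +15 → Aug 1, 1944 (325 left).
Aug has 31 days: +31 → Sep 1, 1944 (294 left).
Sep has 30 days: +30 → Oct 1, 1944 (264 left).
Oct has 31 days: +31 → Nov 1, 1944 (233 left).
Nov has 30 days: +30 → Dec 1, 1944 (203 left).
Dec has 31 days: +31 → Jan 1, 1945 (172 left).
Jan has 31 days: +31 → Feb 1, 1945 (141 left).
Feb has 28 days: +28 → Mar 1, 1945 (113 left).
Mar has 31 days: +31 → Apr 1, 1945 (82 left).
Apr has 30 days: +30 → May 1, 1945 (52 left).
May has 31 days: +31 → Jun 1, 1945 (21 left).
+21 → Jun 22, 1945.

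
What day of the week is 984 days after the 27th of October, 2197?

Tuesday

First find the weekday of Oct 27, 2197. Doomsday rule: the anchor day for the 2100s is Sunday. For year 97: 97÷12 = 8 r 1, and 1÷4 = 0, so 8+1+0 = 9.
Sunday + 9 ≡ Tuesday — that's 2197's doomsday.
In October the doomsday date is Oct 10.
Oct 27 is 17 days after Oct 10; 17 mod 7 = 3, so Tuesday + 3 = Friday.
984 mod 7 = 4, so 984 days after a Friday is Friday + 4 = Tuesday.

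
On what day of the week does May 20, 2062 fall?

Saturday

Doomsday rule: the anchor day for the 2000s is Tuesday. For year 62: 62÷12 = 5 r 2, and 2÷4 = 0, so 5+2+0 = 7.
Tuesday + 7 ≡ Tuesday — that's 2062's doomsday.
In May the doomsday date is May 9.
May 20 is 11 days after May 9; 11 mod 7 = 4, so Tuesday + 4 = Saturday.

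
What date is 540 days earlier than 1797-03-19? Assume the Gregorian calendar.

September 26, 1795

−365 (one year) → Mar 19, 1796 (175 left).
−19 → Feb 29, 1796 (end of Feb, 29 days; 156 left).
−29 → Jan 31, 1796 (end of Jan, 31 days; 127 left).
−31 → Dec 31, 1795 (end of Dec, 31 days; 96 left).
−31 → Nov 30, 1795 (end of Nov, 30 days; 65 left).
−30 → Oct 31, 1795 (end of Oct, 31 days; 35 left).
−31 → Sep 30, 1795 (end of Sep, 30 days; 4 left).
−4 → Sep 26, 1795.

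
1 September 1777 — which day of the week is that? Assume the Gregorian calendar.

Doomsday rule: the anchor day for the 1700s is Sunday. For year 77: 77÷12 = 6 r 5, and 5÷4 = 1, so 6+5+1 = 12.
Sunday + 12 ≡ Friday — that's 1777's doomsday.
In September the doomsday date is Sep 5.
Sep 1 is 4 days before Sep 5; 4 mod 7 = 4, so Friday − 4 = Monday.

Monday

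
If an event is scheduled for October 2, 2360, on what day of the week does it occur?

Sunday

Doomsday rule: the anchor day for the 2300s is Wednesday. For year 60: 60÷12 = 5 r 0, and 0÷4 = 0, so 5+0+0 = 5.
Wednesday + 5 ≡ Monday — that's 2360's doomsday.
In October the doomsday date is Oct 10.
Oct 2 is 8 days before Oct 10; 8 mod 7 = 1, so Monday − 1 = Sunday.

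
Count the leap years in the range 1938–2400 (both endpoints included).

Multiples of 4 in [1938,2400]: 116.
Of those, multiples of 100: 5 (not leap unless ÷400).
Multiples of 400: 2.
Leap years = 116 − 5 + 2 = 113.

113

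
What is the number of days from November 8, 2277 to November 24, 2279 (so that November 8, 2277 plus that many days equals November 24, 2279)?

746

Nov 8, 2277 → Nov 8, 2278: 365 days.
Nov 8, 2278 → Dec 8, 2278: 30 days (November has 30).
Dec 8, 2278 → Jan 8, 2279: 31 days (December has 31).
Jan 8, 2279 → Feb 8, 2279: 31 days (January has 31).
Feb 8, 2279 → Mar 8, 2279: 28 days (February has 28).
Mar 8, 2279 → Apr 8, 2279: 31 days (March has 31).
Apr 8, 2279 → May 8, 2279: 30 days (April has 30).
May 8, 2279 → Jun 8, 2279: 31 days (May has 31).
Jun 8, 2279 → Jul 8, 2279: 30 days (June has 30).
Jul 8, 2279 → Aug 8, 2279: 31 days (July has 31).
Aug 8, 2279 → Sep 8, 2279: 31 days (August has 31).
Sep 8, 2279 → Oct 8, 2279: 30 days (September has 30).
Oct 8, 2279 → Nov 8, 2279: 31 days (October has 31).
Nov 8, 2279 → Nov 24, 2279: 16 days.
Total: 746 days.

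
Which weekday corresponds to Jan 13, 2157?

Doomsday rule: the anchor day for the 2100s is Sunday. For year 57: 57÷12 = 4 r 9, and 9÷4 = 2, so 4+9+2 = 15.
Sunday + 15 ≡ Monday — that's 2157's doomsday.
In January the doomsday date is Jan 3 (2157 is not a leap year).
Jan 13 is 10 days after Jan 3; 10 mod 7 = 3, so Monday + 3 = Thursday.

Thursday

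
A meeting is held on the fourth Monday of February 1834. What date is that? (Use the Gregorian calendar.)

February 1, 1834 is a Saturday.
The first Monday is therefore February 3 (2 days later).
The fourth Monday is 3 + 3×7 = February 24.

February 24, 1834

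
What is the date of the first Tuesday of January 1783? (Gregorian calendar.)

January 7, 1783

January 1, 1783 is a Wednesday.
The first Tuesday is therefore January 7 (6 days later).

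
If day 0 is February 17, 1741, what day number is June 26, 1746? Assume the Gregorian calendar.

1955

Feb 17, 1741 → Feb 17, 1742: 365 days.
Feb 17, 1742 → Feb 17, 1743: 365 days.
Feb 17, 1743 → Feb 17, 1744: 365 days.
Feb 17, 1744 → Feb 17, 1745: 366 days (Feb 29, 1744 is in that span).
Feb 17, 1745 → Feb 17, 1746: 365 days.
Feb 17, 1746 → Mar 17, 1746: 28 days (February has 28).
Mar 17, 1746 → Apr 17, 1746: 31 days (March has 31).
Apr 17, 1746 → May 17, 1746: 30 days (April has 30).
May 17, 1746 → Jun 17, 1746: 31 days (May has 31).
Jun 17, 1746 → Jun 26, 1746: 9 days.
Total: 1955 days.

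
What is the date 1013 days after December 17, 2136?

+365 (one year) → Dec 17, 2137 (648 left).
+365 (one year) → Dec 17, 2138 (283 left).
Dec has 31 days: +15 → Jan 1, 2139 (268 left).
Jan has 31 days: +31 → Feb 1, 2139 (237 left).
Feb has 28 days: +28 → Mar 1, 2139 (209 left).
Mar has 31 days: +31 → Apr 1, 2139 (178 left).
Apr has 30 days: +30 → May 1, 2139 (148 left).
May has 31 days: +31 → Jun 1, 2139 (117 left).
Jun has 30 days: +30 → Jul 1, 2139 (87 left).
Jul has 31 days: +31 → Aug 1, 2139 (56 left).
Aug has 31 days: +31 → Sep 1, 2139 (25 left).
+25 → Sep 26, 2139.

September 26, 2139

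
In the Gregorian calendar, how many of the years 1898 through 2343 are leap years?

Multiples of 4 in [1898,2343]: 111.
Of those, multiples of 100: 5 (not leap unless ÷400).
Multiples of 400: 1.
Leap years = 111 − 5 + 1 = 107.

107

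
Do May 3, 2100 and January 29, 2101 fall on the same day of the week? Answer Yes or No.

No

From May 3, 2100 to Jan 29, 2101 is 271 days.
271 mod 7 = 5, so they are different weekdays.
(May 3, 2100 is a Monday; Jan 29, 2101 is a Saturday.)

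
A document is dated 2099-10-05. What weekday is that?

Monday

January 1, 2099 is a Thursday.
Jan 1, 2099 → Feb 1, 2099: 31 days (January has 31).
Feb 1, 2099 → Mar 1, 2099: 28 days (February has 28).
Mar 1, 2099 → Apr 1, 2099: 31 days (March has 31).
Apr 1, 2099 → May 1, 2099: 30 days (April has 30).
May 1, 2099 → Jun 1, 2099: 31 days (May has 31).
Jun 1, 2099 → Jul 1, 2099: 30 days (June has 30).
Jul 1, 2099 → Aug 1, 2099: 31 days (July has 31).
Aug 1, 2099 → Sep 1, 2099: 31 days (August has 31).
Sep 1, 2099 → Oct 1, 2099: 30 days (September has 30).
Oct 1, 2099 → Oct 5, 2099: 4 days.
Total: 277 days.
277 mod 7 = 4, so Thursday + 4 = Monday.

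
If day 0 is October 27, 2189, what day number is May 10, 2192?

926

Oct 27, 2189 → Oct 27, 2190: 365 days.
Oct 27, 2190 → Oct 27, 2191: 365 days.
Oct 27, 2191 → Nov 27, 2191: 31 days (October has 31).
Nov 27, 2191 → Dec 27, 2191: 30 days (November has 30).
Dec 27, 2191 → Jan 27, 2192: 31 days (December has 31).
Jan 27, 2192 → Feb 27, 2192: 31 days (January has 31).
Feb 27, 2192 → Mar 27, 2192: 29 days (February has 29).
Mar 27, 2192 → Apr 27, 2192: 31 days (March has 31).
Apr 27, 2192 → May 10, 2192: 13 days.
Total: 926 days.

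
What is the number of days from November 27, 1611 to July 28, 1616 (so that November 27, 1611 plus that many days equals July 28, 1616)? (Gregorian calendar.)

Nov 27, 1611 → Nov 27, 1612: 366 days (Feb 29, 1612 is in that span).
Nov 27, 1612 → Nov 27, 1613: 365 days.
Nov 27, 1613 → Nov 27, 1614: 365 days.
Nov 27, 1614 → Nov 27, 1615: 365 days.
Nov 27, 1615 → Dec 27, 1615: 30 days (November has 30).
Dec 27, 1615 → Jan 27, 1616: 31 days (December has 31).
Jan 27, 1616 → Feb 27, 1616: 31 days (January has 31).
Feb 27, 1616 → Mar 27, 1616: 29 days (February has 29).
Mar 27, 1616 → Apr 27, 1616: 31 days (March has 31).
Apr 27, 1616 → May 27, 1616: 30 days (April has 30).
May 27, 1616 → Jun 27, 1616: 31 days (May has 31).
Jun 27, 1616 → Jul 27, 1616: 30 days (June has 30).
Jul 27, 1616 → Jul 28, 1616: 1 days.
Total: 1705 days.

1705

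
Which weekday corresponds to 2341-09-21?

Doomsday rule: the anchor day for the 2300s is Wednesday. For year 41: 41÷12 = 3 r 5, and 5÷4 = 1, so 3+5+1 = 9.
Wednesday + 9 ≡ Friday — that's 2341's doomsday.
In September the doomsday date is Sep 5.
Sep 21 is 16 days after Sep 5; 16 mod 7 = 2, so Friday + 2 = Sunday.

Sunday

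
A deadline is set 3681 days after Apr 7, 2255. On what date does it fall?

+366 (one year; includes Feb 29, 2256) → Apr 7, 2256 (3315 left).
+365 (one year) → Apr 7, 2257 (2950 left).
+365 (one year) → Apr 7, 2258 (2585 left).
+365 (one year) → Apr 7, 2259 (2220 left).
+366 (one year; includes Feb 29, 2260) → Apr 7, 2260 (1854 left).
+365 (one year) → Apr 7, 2261 (1489 left).
+365 (one year) → Apr 7, 2262 (1124 left).
+365 (one year) → Apr 7, 2263 (759 left).
+366 (one year; includes Feb 29, 2264) → Apr 7, 2264 (393 left).
Apr has 30 days: +24 → May 1, 2264 (369 left).
May has 31 days: +31 → Jun 1, 2264 (338 left).
Jun has 30 days: +30 → Jul 1, 2264 (308 left).
Jul has 31 days: +31 → Aug 1, 2264 (277 left).
Aug has 31 days: +31 → Sep 1, 2264 (246 left).
Sep has 30 days: +30 → Oct 1, 2264 (216 left).
Oct has 31 days: +31 → Nov 1, 2264 (185 left).
Nov has 30 days: +30 → Dec 1, 2264 (155 left).
Dec has 31 days: +31 → Jan 1, 2265 (124 left).
Jan has 31 days: +31 → Feb 1, 2265 (93 left).
Feb has 28 days: +28 → Mar 1, 2265 (65 left).
Mar has 31 days: +31 → Apr 1, 2265 (34 left).
Apr has 30 days: +30 → May 1, 2265 (4 left).
+4 → May 5, 2265.

May 5, 2265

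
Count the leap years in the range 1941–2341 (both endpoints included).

Multiples of 4 in [1941,2341]: 100.
Of those, multiples of 100: 4 (not leap unless ÷400).
Multiples of 400: 1.
Leap years = 100 − 4 + 1 = 97.

97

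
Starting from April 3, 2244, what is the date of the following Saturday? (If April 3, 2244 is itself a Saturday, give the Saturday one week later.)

April 6, 2244

Apr 3, 2244 is a Wednesday.
From Wednesday to the next Saturday is 3 days.
Apr 3, 2244 + 3 = Apr 6, 2244.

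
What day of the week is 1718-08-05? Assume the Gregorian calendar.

Doomsday rule: the anchor day for the 1700s is Sunday. For year 18: 18÷12 = 1 r 6, and 6÷4 = 1, so 1+6+1 = 8.
Sunday + 8 ≡ Monday — that's 1718's doomsday.
In August the doomsday date is Aug 8.
Aug 5 is 3 days before Aug 8; 3 mod 7 = 3, so Monday − 3 = Friday.

Friday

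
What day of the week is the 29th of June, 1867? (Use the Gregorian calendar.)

Doomsday rule: the anchor day for the 1800s is Friday. For year 67: 67÷12 = 5 r 7, and 7÷4 = 1, so 5+7+1 = 13.
Friday + 13 ≡ Thursday — that's 1867's doomsday.
In June the doomsday date is Jun 6.
Jun 29 is 23 days after Jun 6; 23 mod 7 = 2, so Thursday + 2 = Saturday.

Saturday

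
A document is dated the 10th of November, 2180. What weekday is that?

Friday

Doomsday rule: the anchor day for the 2100s is Sunday. For year 80: 80÷12 = 6 r 8, and 8÷4 = 2, so 6+8+2 = 16.
Sunday + 16 ≡ Tuesday — that's 2180's doomsday.
In November the doomsday date is Nov 7.
Nov 10 is 3 days after Nov 7; 3 mod 7 = 3, so Tuesday + 3 = Friday.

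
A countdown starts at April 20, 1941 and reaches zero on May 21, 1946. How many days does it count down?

Apr 20, 1941 → Apr 20, 1942: 365 days.
Apr 20, 1942 → Apr 20, 1943: 365 days.
Apr 20, 1943 → Apr 20, 1944: 366 days (Feb 29, 1944 is in that span).
Apr 20, 1944 → Apr 20, 1945: 365 days.
Apr 20, 1945 → May 20, 1945: 30 days (April has 30).
May 20, 1945 → Jun 20, 1945: 31 days (May has 31).
Jun 20, 1945 → Jul 20, 1945: 30 days (June has 30).
Jul 20, 1945 → Aug 20, 1945: 31 days (July has 31).
Aug 20, 1945 → Sep 20, 1945: 31 days (August has 31).
Sep 20, 1945 → Oct 20, 1945: 30 days (September has 30).
Oct 20, 1945 → Nov 20, 1945: 31 days (October has 31).
Nov 20, 1945 → Dec 20, 1945: 30 days (November has 30).
Dec 20, 1945 → Jan 20, 1946: 31 days (December has 31).
Jan 20, 1946 → Feb 20, 1946: 31 days (January has 31).
Feb 20, 1946 → Mar 20, 1946: 28 days (February has 28).
Mar 20, 1946 → Apr 20, 1946: 31 days (March has 31).
Apr 20, 1946 → May 20, 1946: 30 days (April has 30).
May 20, 1946 → May 21, 1946: 1 days.
Total: 1857 days.

1857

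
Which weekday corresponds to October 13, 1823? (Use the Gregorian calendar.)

Doomsday rule: the anchor day for the 1800s is Friday. For year 23: 23÷12 = 1 r 11, and 11÷4 = 2, so 1+11+2 = 14.
Friday + 14 ≡ Friday — that's 1823's doomsday.
In October the doomsday date is Oct 10.
Oct 13 is 3 days after Oct 10; 3 mod 7 = 3, so Friday + 3 = Monday.

Monday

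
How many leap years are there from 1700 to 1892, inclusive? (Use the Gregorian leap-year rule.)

47

Multiples of 4 in [1700,1892]: 49.
Of those, multiples of 100: 2 (not leap unless ÷400).
Multiples of 400: 0.
Leap years = 49 − 2 + 0 = 47.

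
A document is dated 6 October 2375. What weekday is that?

Doomsday rule: the anchor day for the 2300s is Wednesday. For year 75: 75÷12 = 6 r 3, and 3÷4 = 0, so 6+3+0 = 9.
Wednesday + 9 ≡ Friday — that's 2375's doomsday.
In October the doomsday date is Oct 10.
Oct 6 is 4 days before Oct 10; 4 mod 7 = 4, so Friday − 4 = Monday.

Monday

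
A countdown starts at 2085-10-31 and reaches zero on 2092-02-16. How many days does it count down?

2299

Oct 31, 2085 → Oct 31, 2086: 365 days.
Oct 31, 2086 → Oct 31, 2087: 365 days.
Oct 31, 2087 → Oct 31, 2088: 366 days (Feb 29, 2088 is in that span).
Oct 31, 2088 → Oct 31, 2089: 365 days.
Oct 31, 2089 → Oct 31, 2090: 365 days.
Oct 31, 2090 → Oct 31, 2091: 365 days.
Oct 31, 2091 → Nov 30, 2091: 30 days (October has 31).
Nov 30, 2091 → Dec 30, 2091: 30 days (November has 30).
Dec 30, 2091 → Jan 30, 2092: 31 days (December has 31).
Jan 30, 2092 → Feb 16, 2092: 17 days.
Total: 2299 days.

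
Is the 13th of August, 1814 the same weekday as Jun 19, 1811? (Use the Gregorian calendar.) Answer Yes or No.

From Jun 19, 1811 to Aug 13, 1814 is 1151 days.
1151 mod 7 = 3, so they are different weekdays.
(Jun 19, 1811 is a Wednesday; Aug 13, 1814 is a Saturday.)

No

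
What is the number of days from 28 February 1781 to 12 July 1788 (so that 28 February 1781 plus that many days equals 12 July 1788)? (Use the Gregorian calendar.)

Feb 28, 1781 → Feb 28, 1782: 365 days.
Feb 28, 1782 → Feb 28, 1783: 365 days.
Feb 28, 1783 → Feb 28, 1784: 365 days.
Feb 28, 1784 → Feb 28, 1785: 366 days (Feb 29, 1784 is in that span).
Feb 28, 1785 → Feb 28, 1786: 365 days.
Feb 28, 1786 → Feb 28, 1787: 365 days.
Feb 28, 1787 → Feb 28, 1788: 365 days.
Feb 28, 1788 → Mar 28, 1788: 29 days (February has 29).
Mar 28, 1788 → Apr 28, 1788: 31 days (March has 31).
Apr 28, 1788 → May 28, 1788: 30 days (April has 30).
May 28, 1788 → Jun 28, 1788: 31 days (May has 31).
Jun 28, 1788 → Jul 12, 1788: 14 days.
Total: 2691 days.

2691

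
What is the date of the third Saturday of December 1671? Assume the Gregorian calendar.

December 1, 1671 is a Tuesday.
The first Saturday is therefore December 5 (4 days later).
The third Saturday is 5 + 2×7 = December 19.

December 19, 1671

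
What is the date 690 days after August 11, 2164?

July 2, 2166

+365 (one year) → Aug 11, 2165 (325 left).
Aug has 31 days: +21 → Sep 1, 2165 (304 left).
Sep has 30 days: +30 → Oct 1, 2165 (274 left).
Oct has 31 days: +31 → Nov 1, 2165 (243 left).
Nov has 30 days: +30 → Dec 1, 2165 (213 left).
Dec has 31 days: +31 → Jan 1, 2166 (182 left).
Jan has 31 days: +31 → Feb 1, 2166 (151 left).
Feb has 28 days: +28 → Mar 1, 2166 (123 left).
Mar has 31 days: +31 → Apr 1, 2166 (92 left).
Apr has 30 days: +30 → May 1, 2166 (62 left).
May has 31 days: +31 → Jun 1, 2166 (31 left).
Jun has 30 days: +30 → Jul 1, 2166 (1 left).
+1 → Jul 2, 2166.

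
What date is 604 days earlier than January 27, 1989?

June 3, 1987

−366 (one year; includes Feb 29, 1988) → Jan 27, 1988 (238 left).
−27 → Dec 31, 1987 (end of Dec, 31 days; 211 left).
−31 → Nov 30, 1987 (end of Nov, 30 days; 180 left).
−30 → Oct 31, 1987 (end of Oct, 31 days; 150 left).
−31 → Sep 30, 1987 (end of Sep, 30 days; 119 left).
−30 → Aug 31, 1987 (end of Aug, 31 days; 89 left).
−31 → Jul 31, 1987 (end of Jul, 31 days; 58 left).
−31 → Jun 30, 1987 (end of Jun, 30 days; 27 left).
−27 → Jun 3, 1987.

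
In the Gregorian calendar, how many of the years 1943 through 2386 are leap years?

Multiples of 4 in [1943,2386]: 111.
Of those, multiples of 100: 4 (not leap unless ÷400).
Multiples of 400: 1.
Leap years = 111 − 4 + 1 = 108.

108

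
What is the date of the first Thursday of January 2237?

January 1, 2237 is a Sunday.
The first Thursday is therefore January 5 (4 days later).

January 5, 2237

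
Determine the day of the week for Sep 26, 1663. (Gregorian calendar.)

Wednesday

Doomsday rule: the anchor day for the 1600s is Tuesday. For year 63: 63÷12 = 5 r 3, and 3÷4 = 0, so 5+3+0 = 8.
Tuesday + 8 ≡ Wednesday — that's 1663's doomsday.
In September the doomsday date is Sep 5.
Sep 26 is 21 days after Sep 5; 21 mod 7 = 0, so Wednesday + 0 = Wednesday.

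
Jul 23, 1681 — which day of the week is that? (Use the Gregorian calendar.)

Wednesday

Doomsday rule: the anchor day for the 1600s is Tuesday. For year 81: 81÷12 = 6 r 9, and 9÷4 = 2, so 6+9+2 = 17.
Tuesday + 17 ≡ Friday — that's 1681's doomsday.
In July the doomsday date is Jul 11.
Jul 23 is 12 days after Jul 11; 12 mod 7 = 5, so Friday + 5 = Wednesday.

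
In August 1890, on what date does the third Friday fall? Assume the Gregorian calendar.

August 1, 1890 is a Friday.
The first Friday is therefore August 1 (same day).
The third Friday is 1 + 2×7 = August 15.

August 15, 1890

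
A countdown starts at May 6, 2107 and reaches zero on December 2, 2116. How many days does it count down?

3498

May 6, 2107 → May 6, 2108: 366 days (Feb 29, 2108 is in that span).
May 6, 2108 → May 6, 2109: 365 days.
May 6, 2109 → May 6, 2110: 365 days.
May 6, 2110 → May 6, 2111: 365 days.
May 6, 2111 → May 6, 2112: 366 days (Feb 29, 2112 is in that span).
May 6, 2112 → May 6, 2113: 365 days.
May 6, 2113 → May 6, 2114: 365 days.
May 6, 2114 → May 6, 2115: 365 days.
May 6, 2115 → May 6, 2116: 366 days (Feb 29, 2116 is in that span).
May 6, 2116 → Jun 6, 2116: 31 days (May has 31).
Jun 6, 2116 → Jul 6, 2116: 30 days (June has 30).
Jul 6, 2116 → Aug 6, 2116: 31 days (July has 31).
Aug 6, 2116 → Sep 6, 2116: 31 days (August has 31).
Sep 6, 2116 → Oct 6, 2116: 30 days (September has 30).
Oct 6, 2116 → Nov 6, 2116: 31 days (October has 31).
Nov 6, 2116 → Dec 2, 2116: 26 days.
Total: 3498 days.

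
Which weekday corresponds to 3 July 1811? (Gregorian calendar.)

Wednesday

Doomsday rule: the anchor day for the 1800s is Friday. For year 11: 11÷12 = 0 r 11, and 11÷4 = 2, so 0+11+2 = 13.
Friday + 13 ≡ Thursday — that's 1811's doomsday.
In July the doomsday date is Jul 11.
Jul 3 is 8 days before Jul 11; 8 mod 7 = 1, so Thursday − 1 = Wednesday.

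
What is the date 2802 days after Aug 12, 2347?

April 14, 2355

+366 (one year; includes Feb 29, 2348) → Aug 12, 2348 (2436 left).
+365 (one year) → Aug 12, 2349 (2071 left).
+365 (one year) → Aug 12, 2350 (1706 left).
+365 (one year) → Aug 12, 2351 (1341 left).
+366 (one year; includes Feb 29, 2352) → Aug 12, 2352 (975 left).
+365 (one year) → Aug 12, 2353 (610 left).
+365 (one year) → Aug 12, 2354 (245 left).
Aug has 31 days: +20 → Sep 1, 2354 (225 left).
Sep has 30 days: +30 → Oct 1, 2354 (195 left).
Oct has 31 days: +31 → Nov 1, 2354 (164 left).
Nov has 30 days: +30 → Dec 1, 2354 (134 left).
Dec has 31 days: +31 → Jan 1, 2355 (103 left).
Jan has 31 days: +31 → Feb 1, 2355 (72 left).
Feb has 28 days: +28 → Mar 1, 2355 (44 left).
Mar has 31 days: +31 → Apr 1, 2355 (13 left).
+13 → Apr 14, 2355.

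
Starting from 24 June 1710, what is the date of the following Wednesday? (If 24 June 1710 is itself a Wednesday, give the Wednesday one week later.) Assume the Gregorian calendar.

Jun 24, 1710 is a Tuesday.
From Tuesday to the next Wednesday is 1 day.
Jun 24, 1710 + 1 = Jun 25, 1710.

June 25, 1710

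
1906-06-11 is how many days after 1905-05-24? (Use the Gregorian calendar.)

383

May 24, 1905 → Jun 24, 1905: 31 days (May has 31).
Jun 24, 1905 → Jul 24, 1905: 30 days (June has 30).
Jul 24, 1905 → Aug 24, 1905: 31 days (July has 31).
Aug 24, 1905 → Sep 24, 1905: 31 days (August has 31).
Sep 24, 1905 → Oct 24, 1905: 30 days (September has 30).
Oct 24, 1905 → Nov 24, 1905: 31 days (October has 31).
Nov 24, 1905 → Dec 24, 1905: 30 days (November has 30).
Dec 24, 1905 → Jan 24, 1906: 31 days (December has 31).
Jan 24, 1906 → Feb 24, 1906: 31 days (January has 31).
Feb 24, 1906 → Mar 24, 1906: 28 days (February has 28).
Mar 24, 1906 → Apr 24, 1906: 31 days (March has 31).
Apr 24, 1906 → May 24, 1906: 30 days (April has 30).
May 24, 1906 → Jun 11, 1906: 18 days.
Total: 383 days.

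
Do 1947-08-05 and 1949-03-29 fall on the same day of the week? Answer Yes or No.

Yes

From Aug 5, 1947 to Mar 29, 1949 is 602 days.
602 mod 7 = 0, so they are the same weekday.
(Aug 5, 1947 is a Tuesday; Mar 29, 1949 is a Tuesday.)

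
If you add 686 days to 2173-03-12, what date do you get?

+365 (one year) → Mar 12, 2174 (321 left).
Mar has 31 days: +20 → Apr 1, 2174 (301 left).
Apr has 30 days: +30 → May 1, 2174 (271 left).
May has 31 days: +31 → Jun 1, 2174 (240 left).
Jun has 30 days: +30 → Jul 1, 2174 (210 left).
Jul has 31 days: +31 → Aug 1, 2174 (179 left).
Aug has 31 days: +31 → Sep 1, 2174 (148 left).
Sep has 30 days: +30 → Oct 1, 2174 (118 left).
Oct has 31 days: +31 → Nov 1, 2174 (87 left).
Nov has 30 days: +30 → Dec 1, 2174 (57 left).
Dec has 31 days: +31 → Jan 1, 2175 (26 left).
+26 → Jan 27, 2175.

January 27, 2175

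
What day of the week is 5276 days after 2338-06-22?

Jun 22, 2338 is a Wednesday.
5276 mod 7 = 5, so 5276 days after a Wednesday is Wednesday + 5 = Monday.

Monday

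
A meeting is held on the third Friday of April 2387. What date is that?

April 1, 2387 is a Wednesday.
The first Friday is therefore April 3 (2 days later).
The third Friday is 3 + 2×7 = April 17.

April 17, 2387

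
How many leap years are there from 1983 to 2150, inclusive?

41

Multiples of 4 in [1983,2150]: 42.
Of those, multiples of 100: 2 (not leap unless ÷400).
Multiples of 400: 1.
Leap years = 42 − 2 + 1 = 41.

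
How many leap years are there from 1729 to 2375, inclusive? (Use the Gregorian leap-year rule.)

156

Multiples of 4 in [1729,2375]: 161.
Of those, multiples of 100: 6 (not leap unless ÷400).
Multiples of 400: 1.
Leap years = 161 − 6 + 1 = 156.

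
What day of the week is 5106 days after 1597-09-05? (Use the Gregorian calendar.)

Monday

First find the weekday of Sep 5, 1597. Doomsday rule: the anchor day for the 1500s is Wednesday. For year 97: 97÷12 = 8 r 1, and 1÷4 = 0, so 8+1+0 = 9.
Wednesday + 9 ≡ Friday — that's 1597's doomsday.
In September the doomsday date is Sep 5.
Sep 5 is the doomsday itself: Friday.
5106 mod 7 = 3, so 5106 days after a Friday is Friday + 3 = Monday.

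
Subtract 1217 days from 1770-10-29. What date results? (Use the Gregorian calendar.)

−365 (one year) → Oct 29, 1769 (852 left).
−365 (one year) → Oct 29, 1768 (487 left).
−366 (one year; includes Feb 29, 1768) → Oct 29, 1767 (121 left).
−29 → Sep 30, 1767 (end of Sep, 30 days; 92 left).
−30 → Aug 31, 1767 (end of Aug, 31 days; 62 left).
−31 → Jul 31, 1767 (end of Jul, 31 days; 31 left).
−31 → Jun 30, 1767 (end of Jun, 30 days; 0 left).

June 30, 1767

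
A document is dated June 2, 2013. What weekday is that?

January 1, 2013 is a Tuesday.
Jan 1, 2013 → Feb 1, 2013: 31 days (January has 31).
Feb 1, 2013 → Mar 1, 2013: 28 days (February has 28).
Mar 1, 2013 → Apr 1, 2013: 31 days (March has 31).
Apr 1, 2013 → May 1, 2013: 30 days (April has 30).
May 1, 2013 → Jun 1, 2013: 31 days (May has 31).
Jun 1, 2013 → Jun 2, 2013: 1 days.
Total: 152 days.
152 mod 7 = 5, so Tuesday + 5 = Sunday.

Sunday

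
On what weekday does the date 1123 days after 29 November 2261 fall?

Nov 29, 2261 is a Friday.
1123 mod 7 = 3, so 1123 days after a Friday is Friday + 3 = Monday.

Monday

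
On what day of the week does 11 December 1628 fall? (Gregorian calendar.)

Monday

Doomsday rule: the anchor day for the 1600s is Tuesday. For year 28: 28÷12 = 2 r 4, and 4÷4 = 1, so 2+4+1 = 7.
Tuesday + 7 ≡ Tuesday — that's 1628's doomsday.
In December the doomsday date is Dec 12.
Dec 11 is 1 day before Dec 12; 1 mod 7 = 1, so Tuesday − 1 = Monday.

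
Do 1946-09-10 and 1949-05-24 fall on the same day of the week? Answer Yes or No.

Yes

From Sep 10, 1946 to May 24, 1949 is 987 days.
987 mod 7 = 0, so they are the same weekday.
(Sep 10, 1946 is a Tuesday; May 24, 1949 is a Tuesday.)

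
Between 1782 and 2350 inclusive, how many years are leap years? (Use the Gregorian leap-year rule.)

Multiples of 4 in [1782,2350]: 142.
Of those, multiples of 100: 6 (not leap unless ÷400).
Multiples of 400: 1.
Leap years = 142 − 6 + 1 = 137.

137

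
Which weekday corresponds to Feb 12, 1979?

Doomsday rule: the anchor day for the 1900s is Wednesday. For year 79: 79÷12 = 6 r 7, and 7÷4 = 1, so 6+7+1 = 14.
Wednesday + 14 ≡ Wednesday — that's 1979's doomsday.
In February the doomsday date is Feb 28 (1979 is not a leap year).
Feb 12 is 16 days before Feb 28; 16 mod 7 = 2, so Wednesday − 2 = Monday.

Monday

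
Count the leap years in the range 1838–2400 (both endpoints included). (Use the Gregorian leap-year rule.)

Multiples of 4 in [1838,2400]: 141.
Of those, multiples of 100: 6 (not leap unless ÷400).
Multiples of 400: 2.
Leap years = 141 − 6 + 2 = 137.

137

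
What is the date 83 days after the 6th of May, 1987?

May has 31 days: +26 → Jun 1, 1987 (57 left).
Jun has 30 days: +30 → Jul 1, 1987 (27 left).
+27 → Jul 28, 1987.

July 28, 1987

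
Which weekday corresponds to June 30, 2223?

Doomsday rule: the anchor day for the 2200s is Friday. For year 23: 23÷12 = 1 r 11, and 11÷4 = 2, so 1+11+2 = 14.
Friday + 14 ≡ Friday — that's 2223's doomsday.
In June the doomsday date is Jun 6.
Jun 30 is 24 days after Jun 6; 24 mod 7 = 3, so Friday + 3 = Monday.

Monday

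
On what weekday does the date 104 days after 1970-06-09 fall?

First find the weekday of Jun 9, 1970. Doomsday rule: the anchor day for the 1900s is Wednesday. For year 70: 70÷12 = 5 r 10, and 10÷4 = 2, so 5+10+2 = 17.
Wednesday + 17 ≡ Saturday — that's 1970's doomsday.
In June the doomsday date is Jun 6.
Jun 9 is 3 days after Jun 6; 3 mod 7 = 3, so Saturday + 3 = Tuesday.
104 mod 7 = 6, so 104 days after a Tuesday is Tuesday + 6 = Monday.

Monday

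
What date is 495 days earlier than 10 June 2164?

−366 (one year; includes Feb 29, 2164) → Jun 10, 2163 (129 left).
−10 → May 31, 2163 (end of May, 31 days; 119 left).
−31 → Apr 30, 2163 (end of Apr, 30 days; 88 left).
−30 → Mar 31, 2163 (end of Mar, 31 days; 58 left).
−31 → Feb 28, 2163 (end of Feb, 28 days; 27 left).
−27 → Feb 1, 2163.

February 1, 2163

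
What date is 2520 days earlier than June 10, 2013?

July 17, 2006

−365 (one year) → Jun 10, 2012 (2155 left).
−366 (one year; includes Feb 29, 2012) → Jun 10, 2011 (1789 left).
−365 (one year) → Jun 10, 2010 (1424 left).
−365 (one year) → Jun 10, 2009 (1059 left).
−365 (one year) → Jun 10, 2008 (694 left).
−366 (one year; includes Feb 29, 2008) → Jun 10, 2007 (328 left).
−10 → May 31, 2007 (end of May, 31 days; 318 left).
−31 → Apr 30, 2007 (end of Apr, 30 days; 287 left).
−30 → Mar 31, 2007 (end of Mar, 31 days; 257 left).
−31 → Feb 28, 2007 (end of Feb, 28 days; 226 left).
−28 → Jan 31, 2007 (end of Jan, 31 days; 198 left).
−31 → Dec 31, 2006 (end of Dec, 31 days; 167 left).
−31 → Nov 30, 2006 (end of Nov, 30 days; 136 left).
−30 → Oct 31, 2006 (end of Oct, 31 days; 106 left).
−31 → Sep 30, 2006 (end of Sep, 30 days; 75 left).
−30 → Aug 31, 2006 (end of Aug, 31 days; 45 left).
−31 → Jul 31, 2006 (end of Jul, 31 days; 14 left).
−14 → Jul 17, 2006.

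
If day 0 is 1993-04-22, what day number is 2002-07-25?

3381

Apr 22, 1993 → Apr 22, 1994: 365 days.
Apr 22, 1994 → Apr 22, 1995: 365 days.
Apr 22, 1995 → Apr 22, 1996: 366 days (Feb 29, 1996 is in that span).
Apr 22, 1996 → Apr 22, 1997: 365 days.
Apr 22, 1997 → Apr 22, 1998: 365 days.
Apr 22, 1998 → Apr 22, 1999: 365 days.
Apr 22, 1999 → Apr 22, 2000: 366 days (Feb 29, 2000 is in that span).
Apr 22, 2000 → Apr 22, 2001: 365 days.
Apr 22, 2001 → Apr 22, 2002: 365 days.
Apr 22, 2002 → May 22, 2002: 30 days (April has 30).
May 22, 2002 → Jun 22, 2002: 31 days (May has 31).
Jun 22, 2002 → Jul 22, 2002: 30 days (June has 30).
Jul 22, 2002 → Jul 25, 2002: 3 days.
Total: 3381 days.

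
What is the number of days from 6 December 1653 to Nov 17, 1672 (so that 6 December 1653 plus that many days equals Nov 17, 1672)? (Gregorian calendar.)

Dec 6, 1653 → Dec 6, 1654: 365 days.
Dec 6, 1654 → Dec 6, 1655: 365 days.
Dec 6, 1655 → Dec 6, 1656: 366 days (Feb 29, 1656 is in that span).
Dec 6, 1656 → Dec 6, 1657: 365 days.
Dec 6, 1657 → Dec 6, 1658: 365 days.
Dec 6, 1658 → Dec 6, 1659: 365 days.
Dec 6, 1659 → Dec 6, 1660: 366 days (Feb 29, 1660 is in that span).
Dec 6, 1660 → Dec 6, 1661: 365 days.
Dec 6, 1661 → Dec 6, 1662: 365 days.
Dec 6, 1662 → Dec 6, 1663: 365 days.
Dec 6, 1663 → Dec 6, 1664: 366 days (Feb 29, 1664 is in that span).
Dec 6, 1664 → Dec 6, 1665: 365 days.
Dec 6, 1665 → Dec 6, 1666: 365 days.
Dec 6, 1666 → Dec 6, 1667: 365 days.
Dec 6, 1667 → Dec 6, 1668: 366 days (Feb 29, 1668 is in that span).
Dec 6, 1668 → Dec 6, 1669: 365 days.
Dec 6, 1669 → Dec 6, 1670: 365 days.
Dec 6, 1670 → Dec 6, 1671: 365 days.
Dec 6, 1671 → Jan 6, 1672: 31 days (December has 31).
Jan 6, 1672 → Feb 6, 1672: 31 days (January has 31).
Feb 6, 1672 → Mar 6, 1672: 29 days (February has 29).
Mar 6, 1672 → Apr 6, 1672: 31 days (March has 31).
Apr 6, 1672 → May 6, 1672: 30 days (April has 30).
May 6, 1672 → Jun 6, 1672: 31 days (May has 31).
Jun 6, 1672 → Jul 6, 1672: 30 days (June has 30).
Jul 6, 1672 → Aug 6, 1672: 31 days (July has 31).
Aug 6, 1672 → Sep 6, 1672: 31 days (August has 31).
Sep 6, 1672 → Oct 6, 1672: 30 days (September has 30).
Oct 6, 1672 → Nov 6, 1672: 31 days (October has 31).
Nov 6, 1672 → Nov 17, 1672: 11 days.
Total: 6921 days.

6921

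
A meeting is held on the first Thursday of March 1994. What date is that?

March 3, 1994

March 1, 1994 is a Tuesday.
The first Thursday is therefore March 3 (2 days later).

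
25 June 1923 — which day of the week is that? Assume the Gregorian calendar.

Doomsday rule: the anchor day for the 1900s is Wednesday. For year 23: 23÷12 = 1 r 11, and 11÷4 = 2, so 1+11+2 = 14.
Wednesday + 14 ≡ Wednesday — that's 1923's doomsday.
In June the doomsday date is Jun 6.
Jun 25 is 19 days after Jun 6; 19 mod 7 = 5, so Wednesday + 5 = Monday.

Monday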